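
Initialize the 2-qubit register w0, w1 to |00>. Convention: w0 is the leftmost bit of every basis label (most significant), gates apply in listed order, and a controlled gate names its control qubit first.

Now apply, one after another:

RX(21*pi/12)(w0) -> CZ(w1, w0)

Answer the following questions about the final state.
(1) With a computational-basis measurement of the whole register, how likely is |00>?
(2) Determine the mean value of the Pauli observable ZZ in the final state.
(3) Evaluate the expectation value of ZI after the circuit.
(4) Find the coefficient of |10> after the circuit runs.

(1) Outcome |00> occurs with probability sqrt(2)/4 + 1/2.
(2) The observable ZZ averages to sqrt(2)/2.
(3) The observable ZI averages to sqrt(2)/2.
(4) The final state's coefficient on |10> equals -I*sqrt(2 - sqrt(2))/2.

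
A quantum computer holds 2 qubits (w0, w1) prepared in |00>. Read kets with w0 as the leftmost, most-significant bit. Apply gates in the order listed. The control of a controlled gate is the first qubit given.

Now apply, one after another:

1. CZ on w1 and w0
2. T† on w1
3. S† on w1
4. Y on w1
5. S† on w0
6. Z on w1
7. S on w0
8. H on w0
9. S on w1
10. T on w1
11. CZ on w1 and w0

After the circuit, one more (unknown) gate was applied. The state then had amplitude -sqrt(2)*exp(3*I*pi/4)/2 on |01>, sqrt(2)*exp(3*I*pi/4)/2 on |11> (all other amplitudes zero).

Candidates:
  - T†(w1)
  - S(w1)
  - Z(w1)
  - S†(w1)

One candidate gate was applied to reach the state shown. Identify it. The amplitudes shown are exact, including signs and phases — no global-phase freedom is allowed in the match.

It was S†(w1) that produced the state shown.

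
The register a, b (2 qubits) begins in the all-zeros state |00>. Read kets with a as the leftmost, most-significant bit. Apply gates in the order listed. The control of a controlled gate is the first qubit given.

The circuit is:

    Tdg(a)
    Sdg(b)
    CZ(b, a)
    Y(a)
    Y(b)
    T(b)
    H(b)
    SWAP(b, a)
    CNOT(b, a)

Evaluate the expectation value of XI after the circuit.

The expectation value of XI is -1.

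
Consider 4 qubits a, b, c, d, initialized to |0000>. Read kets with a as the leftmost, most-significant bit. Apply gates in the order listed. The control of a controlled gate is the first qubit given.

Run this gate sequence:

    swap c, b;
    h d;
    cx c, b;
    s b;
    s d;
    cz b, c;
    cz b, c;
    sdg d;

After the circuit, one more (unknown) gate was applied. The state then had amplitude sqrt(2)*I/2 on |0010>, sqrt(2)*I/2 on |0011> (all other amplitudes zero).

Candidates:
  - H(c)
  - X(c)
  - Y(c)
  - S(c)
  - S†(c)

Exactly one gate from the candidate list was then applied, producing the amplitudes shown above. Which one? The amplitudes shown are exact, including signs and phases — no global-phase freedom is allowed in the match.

The unique candidate consistent with the amplitudes is Y(c). Key observation: gates 5-8 undo each other exactly, leaving only the rest of the circuit to track.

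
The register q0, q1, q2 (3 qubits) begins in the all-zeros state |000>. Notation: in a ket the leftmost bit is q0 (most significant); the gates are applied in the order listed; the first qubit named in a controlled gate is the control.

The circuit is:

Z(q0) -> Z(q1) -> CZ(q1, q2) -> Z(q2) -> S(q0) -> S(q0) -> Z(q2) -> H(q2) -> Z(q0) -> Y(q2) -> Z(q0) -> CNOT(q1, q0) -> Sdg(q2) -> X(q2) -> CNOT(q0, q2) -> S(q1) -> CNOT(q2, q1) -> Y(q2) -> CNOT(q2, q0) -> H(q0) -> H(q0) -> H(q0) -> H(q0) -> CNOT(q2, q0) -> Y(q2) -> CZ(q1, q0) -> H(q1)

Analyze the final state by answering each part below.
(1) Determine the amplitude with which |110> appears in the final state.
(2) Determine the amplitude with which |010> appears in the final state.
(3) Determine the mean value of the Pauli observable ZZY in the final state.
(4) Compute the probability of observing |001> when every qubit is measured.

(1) The final state's coefficient on |110> equals 0. Key observation: the block from step 18 through step 25 cancels to the identity and can be dropped.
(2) The amplitude on |010> is 1/2.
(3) In the final state, ZZY has expectation -1.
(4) Outcome |001> occurs with probability 1/4.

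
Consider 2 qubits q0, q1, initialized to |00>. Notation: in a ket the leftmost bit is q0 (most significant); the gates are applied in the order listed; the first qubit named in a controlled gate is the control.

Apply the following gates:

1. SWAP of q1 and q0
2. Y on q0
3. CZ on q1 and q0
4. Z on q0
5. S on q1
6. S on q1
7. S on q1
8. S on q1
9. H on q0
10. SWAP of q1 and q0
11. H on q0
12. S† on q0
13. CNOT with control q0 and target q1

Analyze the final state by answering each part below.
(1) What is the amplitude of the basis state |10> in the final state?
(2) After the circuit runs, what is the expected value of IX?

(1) The final state's coefficient on |10> equals 1/2. Key observation: steps 5-8 multiply out to the identity, so the circuit reduces to the remaining gates.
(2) In the final state, IX has expectation -1.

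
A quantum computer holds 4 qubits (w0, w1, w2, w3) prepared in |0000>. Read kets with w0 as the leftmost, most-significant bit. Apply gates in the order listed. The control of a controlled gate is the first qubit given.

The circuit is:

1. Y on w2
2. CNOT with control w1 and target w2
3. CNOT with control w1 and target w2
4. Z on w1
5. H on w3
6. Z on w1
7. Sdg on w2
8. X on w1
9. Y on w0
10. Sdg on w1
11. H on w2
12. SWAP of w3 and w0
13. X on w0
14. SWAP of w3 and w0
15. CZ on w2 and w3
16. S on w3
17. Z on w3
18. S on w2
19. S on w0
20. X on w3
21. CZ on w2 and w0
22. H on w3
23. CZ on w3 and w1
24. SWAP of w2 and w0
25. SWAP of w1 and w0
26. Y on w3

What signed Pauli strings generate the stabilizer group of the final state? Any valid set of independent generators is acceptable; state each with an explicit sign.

One valid set of independent stabilizer generators is +IXIZ, +IZIY, -ZIII, -IIZI (any independent generating set of the same group is equally correct).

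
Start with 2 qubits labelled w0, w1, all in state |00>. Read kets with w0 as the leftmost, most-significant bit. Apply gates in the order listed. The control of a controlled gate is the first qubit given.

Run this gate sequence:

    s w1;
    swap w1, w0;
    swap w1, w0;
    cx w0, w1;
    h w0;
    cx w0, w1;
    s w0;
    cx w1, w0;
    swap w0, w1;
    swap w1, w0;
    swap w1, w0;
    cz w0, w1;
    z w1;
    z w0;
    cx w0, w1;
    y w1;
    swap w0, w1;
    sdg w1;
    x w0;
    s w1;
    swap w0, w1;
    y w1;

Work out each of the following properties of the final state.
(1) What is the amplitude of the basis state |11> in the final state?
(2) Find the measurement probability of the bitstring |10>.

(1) The final state's coefficient on |11> equals 0.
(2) Outcome |10> occurs with probability 1/2.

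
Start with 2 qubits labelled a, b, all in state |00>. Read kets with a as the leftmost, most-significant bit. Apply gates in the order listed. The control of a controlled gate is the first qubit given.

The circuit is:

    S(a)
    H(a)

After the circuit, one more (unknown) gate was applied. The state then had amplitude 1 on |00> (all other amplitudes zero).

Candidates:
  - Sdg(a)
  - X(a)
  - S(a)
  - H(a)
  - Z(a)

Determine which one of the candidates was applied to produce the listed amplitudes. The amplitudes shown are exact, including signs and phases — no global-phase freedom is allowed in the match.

The unique candidate consistent with the amplitudes is H(a).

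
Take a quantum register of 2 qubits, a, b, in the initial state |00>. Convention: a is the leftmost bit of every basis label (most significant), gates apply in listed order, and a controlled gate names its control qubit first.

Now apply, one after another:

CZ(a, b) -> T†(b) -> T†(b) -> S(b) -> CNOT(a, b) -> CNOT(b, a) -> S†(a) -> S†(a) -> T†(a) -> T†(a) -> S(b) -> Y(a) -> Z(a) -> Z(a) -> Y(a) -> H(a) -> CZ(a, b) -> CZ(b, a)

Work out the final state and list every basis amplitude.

The final amplitudes are sqrt(2)/2 on |00>, 0 on |01>, sqrt(2)/2 on |10>, 0 on |11>.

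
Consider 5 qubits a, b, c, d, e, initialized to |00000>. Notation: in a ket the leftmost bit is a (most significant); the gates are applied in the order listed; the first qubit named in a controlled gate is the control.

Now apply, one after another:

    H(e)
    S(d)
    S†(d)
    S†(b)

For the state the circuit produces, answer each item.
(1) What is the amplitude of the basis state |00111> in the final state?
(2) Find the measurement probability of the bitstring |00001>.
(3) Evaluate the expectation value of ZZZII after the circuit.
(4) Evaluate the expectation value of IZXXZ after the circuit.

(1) |00111> carries amplitude 0 in the final state. Key observation: gates 2-3 undo each other exactly, leaving only the rest of the circuit to track.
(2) Outcome |00001> occurs with probability 1/2.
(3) The observable ZZZII averages to 1.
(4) The expectation value of IZXXZ is 0.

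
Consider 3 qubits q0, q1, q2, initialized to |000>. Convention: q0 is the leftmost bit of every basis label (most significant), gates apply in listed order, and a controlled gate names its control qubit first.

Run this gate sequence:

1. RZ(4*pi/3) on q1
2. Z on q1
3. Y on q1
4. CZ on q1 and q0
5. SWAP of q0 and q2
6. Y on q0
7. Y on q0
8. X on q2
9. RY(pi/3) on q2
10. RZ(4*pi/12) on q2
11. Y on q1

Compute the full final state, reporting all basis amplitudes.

The final amplitudes are exp(I*pi/6)/2 on |000>, -sqrt(3)*I/2 on |001>, and 0 on every other basis state.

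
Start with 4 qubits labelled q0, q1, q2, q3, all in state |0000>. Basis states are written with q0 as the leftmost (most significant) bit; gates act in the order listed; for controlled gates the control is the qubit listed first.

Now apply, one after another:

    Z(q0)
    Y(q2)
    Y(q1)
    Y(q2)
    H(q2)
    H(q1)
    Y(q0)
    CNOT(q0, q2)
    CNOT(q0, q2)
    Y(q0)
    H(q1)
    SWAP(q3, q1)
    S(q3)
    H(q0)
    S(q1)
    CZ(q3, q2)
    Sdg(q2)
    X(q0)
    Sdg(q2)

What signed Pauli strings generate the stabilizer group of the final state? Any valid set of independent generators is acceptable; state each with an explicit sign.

The final state is stabilized by the group generated by +XIII, +IIXI, +IZII, -IIIZ; other independent generating sets are equally valid. Key observation: the block from step 6 through step 11 cancels to the identity and can be dropped.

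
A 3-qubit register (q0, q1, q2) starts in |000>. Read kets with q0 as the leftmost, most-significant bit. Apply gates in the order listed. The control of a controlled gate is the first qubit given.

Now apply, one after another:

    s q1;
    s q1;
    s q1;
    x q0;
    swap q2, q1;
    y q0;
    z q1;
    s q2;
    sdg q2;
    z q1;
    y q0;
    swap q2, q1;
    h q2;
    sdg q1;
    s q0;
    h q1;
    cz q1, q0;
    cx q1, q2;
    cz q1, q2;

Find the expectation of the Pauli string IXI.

In the final state, IXI has expectation 0.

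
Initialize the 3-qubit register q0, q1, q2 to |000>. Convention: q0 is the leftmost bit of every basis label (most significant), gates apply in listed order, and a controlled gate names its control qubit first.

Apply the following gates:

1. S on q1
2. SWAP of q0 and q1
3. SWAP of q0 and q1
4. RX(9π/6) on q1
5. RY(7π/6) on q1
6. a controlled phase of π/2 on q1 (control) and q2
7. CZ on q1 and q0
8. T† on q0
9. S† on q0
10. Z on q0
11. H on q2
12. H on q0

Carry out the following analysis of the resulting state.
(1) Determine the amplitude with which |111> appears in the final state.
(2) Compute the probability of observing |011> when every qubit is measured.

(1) |111> carries amplitude -(1 - I)*(sqrt(3) + I)/8 in the final state.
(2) Outcome |011> occurs with probability 1/8.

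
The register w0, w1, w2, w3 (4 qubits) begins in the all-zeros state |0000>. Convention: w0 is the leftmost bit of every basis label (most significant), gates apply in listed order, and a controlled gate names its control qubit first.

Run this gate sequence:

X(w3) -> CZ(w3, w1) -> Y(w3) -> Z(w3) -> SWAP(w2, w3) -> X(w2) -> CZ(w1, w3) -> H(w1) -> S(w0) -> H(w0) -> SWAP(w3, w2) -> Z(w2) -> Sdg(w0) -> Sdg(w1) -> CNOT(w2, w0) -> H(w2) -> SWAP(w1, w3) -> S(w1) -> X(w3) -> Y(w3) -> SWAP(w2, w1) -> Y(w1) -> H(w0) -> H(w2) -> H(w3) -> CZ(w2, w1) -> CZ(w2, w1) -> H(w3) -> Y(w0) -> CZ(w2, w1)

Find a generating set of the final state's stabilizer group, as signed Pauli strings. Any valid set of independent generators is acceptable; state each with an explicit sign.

The final state is stabilized by the group generated by +YIII, -IXZI, -IZXI, +IIIY; other independent generating sets are equally valid. Key observation: gates 25-28 undo each other exactly, leaving only the rest of the circuit to track.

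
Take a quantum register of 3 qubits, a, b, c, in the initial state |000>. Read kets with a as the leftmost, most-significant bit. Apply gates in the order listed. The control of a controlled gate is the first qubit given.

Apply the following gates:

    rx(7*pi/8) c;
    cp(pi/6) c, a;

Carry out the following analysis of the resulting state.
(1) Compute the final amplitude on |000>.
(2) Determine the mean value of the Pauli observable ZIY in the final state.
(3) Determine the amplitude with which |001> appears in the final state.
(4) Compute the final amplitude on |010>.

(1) The amplitude on |000> is cos(7*pi/16).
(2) In the final state, ZIY has expectation -sqrt(2 - sqrt(2))/2.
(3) The amplitude on |001> is -I*cos(pi/16).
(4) The final state's coefficient on |010> equals 0.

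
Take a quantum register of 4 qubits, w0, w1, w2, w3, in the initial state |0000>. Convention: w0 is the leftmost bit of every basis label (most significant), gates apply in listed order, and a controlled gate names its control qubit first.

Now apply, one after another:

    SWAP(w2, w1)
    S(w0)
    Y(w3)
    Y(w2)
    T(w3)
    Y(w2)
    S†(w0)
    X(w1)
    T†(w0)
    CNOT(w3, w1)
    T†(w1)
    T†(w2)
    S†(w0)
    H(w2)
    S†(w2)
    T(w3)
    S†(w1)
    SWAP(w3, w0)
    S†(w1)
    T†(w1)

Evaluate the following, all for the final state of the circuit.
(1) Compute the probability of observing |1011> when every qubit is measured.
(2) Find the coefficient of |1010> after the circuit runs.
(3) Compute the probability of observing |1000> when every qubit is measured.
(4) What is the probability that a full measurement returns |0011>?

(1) Outcome |1011> occurs with probability 0.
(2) The final state's coefficient on |1010> equals sqrt(2)*I/2.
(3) Outcome |1000> occurs with probability 1/2.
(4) Outcome |0011> occurs with probability 0.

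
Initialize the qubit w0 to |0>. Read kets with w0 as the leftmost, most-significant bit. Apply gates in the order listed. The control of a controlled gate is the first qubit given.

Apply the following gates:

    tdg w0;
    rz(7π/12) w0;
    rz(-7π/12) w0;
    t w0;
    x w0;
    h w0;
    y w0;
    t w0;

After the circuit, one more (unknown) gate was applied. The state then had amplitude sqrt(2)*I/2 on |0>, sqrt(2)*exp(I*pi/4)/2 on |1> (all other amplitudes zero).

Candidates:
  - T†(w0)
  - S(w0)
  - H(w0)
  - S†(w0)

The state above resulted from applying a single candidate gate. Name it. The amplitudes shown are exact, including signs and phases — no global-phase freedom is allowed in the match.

The unique candidate consistent with the amplitudes is S†(w0). Key observation: steps 1-4 multiply out to the identity, so the circuit reduces to the remaining gates.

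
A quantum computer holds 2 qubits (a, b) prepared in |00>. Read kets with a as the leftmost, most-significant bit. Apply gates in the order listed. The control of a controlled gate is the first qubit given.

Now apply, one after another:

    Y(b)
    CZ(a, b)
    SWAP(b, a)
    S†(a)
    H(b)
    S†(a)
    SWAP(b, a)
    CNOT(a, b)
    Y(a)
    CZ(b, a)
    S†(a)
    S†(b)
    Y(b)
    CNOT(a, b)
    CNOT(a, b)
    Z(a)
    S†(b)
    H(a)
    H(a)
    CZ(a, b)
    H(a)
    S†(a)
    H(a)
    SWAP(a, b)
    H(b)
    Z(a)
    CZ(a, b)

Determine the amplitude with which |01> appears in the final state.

The amplitude on |01> is -1/2. Key observation: gates 14-15 undo each other exactly, leaving only the rest of the circuit to track.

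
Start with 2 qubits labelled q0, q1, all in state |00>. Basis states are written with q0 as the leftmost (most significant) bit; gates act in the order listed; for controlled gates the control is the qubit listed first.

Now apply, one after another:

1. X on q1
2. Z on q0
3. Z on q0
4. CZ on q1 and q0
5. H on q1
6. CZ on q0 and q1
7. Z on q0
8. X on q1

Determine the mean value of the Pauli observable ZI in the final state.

The expectation value of ZI is 1.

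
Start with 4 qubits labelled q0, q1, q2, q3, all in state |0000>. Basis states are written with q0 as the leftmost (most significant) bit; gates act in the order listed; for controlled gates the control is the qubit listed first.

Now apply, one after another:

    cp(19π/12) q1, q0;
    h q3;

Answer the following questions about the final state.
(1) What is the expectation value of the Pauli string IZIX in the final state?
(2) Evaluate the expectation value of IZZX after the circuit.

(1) In the final state, IZIX has expectation 1.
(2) The expectation value of IZZX is 1.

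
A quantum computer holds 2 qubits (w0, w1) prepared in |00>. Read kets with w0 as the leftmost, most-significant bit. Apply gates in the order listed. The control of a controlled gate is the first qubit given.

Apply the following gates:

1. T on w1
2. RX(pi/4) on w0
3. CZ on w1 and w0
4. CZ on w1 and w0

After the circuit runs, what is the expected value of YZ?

In the final state, YZ has expectation -sqrt(2)/2.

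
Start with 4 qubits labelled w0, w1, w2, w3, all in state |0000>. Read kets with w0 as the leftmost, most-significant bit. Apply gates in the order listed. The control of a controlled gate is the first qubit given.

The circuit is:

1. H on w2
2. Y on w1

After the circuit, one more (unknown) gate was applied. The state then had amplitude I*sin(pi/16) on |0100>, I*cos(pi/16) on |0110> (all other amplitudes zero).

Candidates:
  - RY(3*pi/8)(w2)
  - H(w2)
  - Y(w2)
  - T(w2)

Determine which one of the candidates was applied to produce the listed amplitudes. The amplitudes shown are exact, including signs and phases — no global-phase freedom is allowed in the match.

The unique candidate consistent with the amplitudes is RY(3*pi/8)(w2).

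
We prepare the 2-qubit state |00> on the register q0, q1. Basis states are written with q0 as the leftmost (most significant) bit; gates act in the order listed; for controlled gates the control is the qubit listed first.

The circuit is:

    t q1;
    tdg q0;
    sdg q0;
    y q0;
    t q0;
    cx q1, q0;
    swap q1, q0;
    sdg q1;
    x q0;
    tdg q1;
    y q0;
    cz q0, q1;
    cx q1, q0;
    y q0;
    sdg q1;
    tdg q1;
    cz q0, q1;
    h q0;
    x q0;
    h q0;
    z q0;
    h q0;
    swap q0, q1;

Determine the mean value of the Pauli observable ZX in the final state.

The expectation value of ZX is -1. Key observation: steps 18-21 multiply out to the identity, so the circuit reduces to the remaining gates.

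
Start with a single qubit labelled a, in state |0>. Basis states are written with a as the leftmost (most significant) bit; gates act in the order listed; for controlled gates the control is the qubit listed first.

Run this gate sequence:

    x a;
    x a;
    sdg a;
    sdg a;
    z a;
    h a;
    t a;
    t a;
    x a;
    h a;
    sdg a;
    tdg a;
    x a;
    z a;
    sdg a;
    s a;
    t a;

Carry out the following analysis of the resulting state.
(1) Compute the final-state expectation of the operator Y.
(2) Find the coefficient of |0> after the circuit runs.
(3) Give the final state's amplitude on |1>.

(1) The observable Y averages to -1.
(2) The amplitude on |0> is sqrt(2)/2.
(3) The amplitude on |1> is (-1 - I)*exp(I*pi/4)/2.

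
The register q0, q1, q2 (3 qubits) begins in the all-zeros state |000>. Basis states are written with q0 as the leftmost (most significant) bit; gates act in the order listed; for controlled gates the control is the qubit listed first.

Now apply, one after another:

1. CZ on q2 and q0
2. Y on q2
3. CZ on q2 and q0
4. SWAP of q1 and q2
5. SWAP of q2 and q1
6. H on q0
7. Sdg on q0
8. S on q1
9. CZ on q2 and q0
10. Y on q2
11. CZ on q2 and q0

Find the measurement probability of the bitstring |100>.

The probability of measuring |100> is 1/2.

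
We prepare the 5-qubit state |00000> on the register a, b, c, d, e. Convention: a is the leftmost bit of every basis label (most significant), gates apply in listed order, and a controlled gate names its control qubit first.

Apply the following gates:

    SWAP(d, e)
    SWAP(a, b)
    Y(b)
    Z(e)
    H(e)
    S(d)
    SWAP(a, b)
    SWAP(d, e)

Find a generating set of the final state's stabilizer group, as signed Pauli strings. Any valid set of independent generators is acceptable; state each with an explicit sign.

One valid set of independent stabilizer generators is +IIIXI, -ZIIII, +IZIII, +IIZII, +IIIIZ (any independent generating set of the same group is equally correct).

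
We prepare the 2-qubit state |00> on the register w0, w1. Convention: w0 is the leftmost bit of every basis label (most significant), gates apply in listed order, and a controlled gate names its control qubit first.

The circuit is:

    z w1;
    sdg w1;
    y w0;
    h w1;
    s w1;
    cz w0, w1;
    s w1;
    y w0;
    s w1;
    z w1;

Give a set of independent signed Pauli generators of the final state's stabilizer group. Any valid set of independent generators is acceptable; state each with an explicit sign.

The final state is stabilized by the group generated by -IY, +ZI; other independent generating sets are equally valid.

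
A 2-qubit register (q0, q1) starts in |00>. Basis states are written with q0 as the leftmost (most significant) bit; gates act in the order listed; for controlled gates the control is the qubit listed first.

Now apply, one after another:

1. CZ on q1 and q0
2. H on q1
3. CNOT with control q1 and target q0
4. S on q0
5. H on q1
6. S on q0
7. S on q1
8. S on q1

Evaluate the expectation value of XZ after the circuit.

In the final state, XZ has expectation -1.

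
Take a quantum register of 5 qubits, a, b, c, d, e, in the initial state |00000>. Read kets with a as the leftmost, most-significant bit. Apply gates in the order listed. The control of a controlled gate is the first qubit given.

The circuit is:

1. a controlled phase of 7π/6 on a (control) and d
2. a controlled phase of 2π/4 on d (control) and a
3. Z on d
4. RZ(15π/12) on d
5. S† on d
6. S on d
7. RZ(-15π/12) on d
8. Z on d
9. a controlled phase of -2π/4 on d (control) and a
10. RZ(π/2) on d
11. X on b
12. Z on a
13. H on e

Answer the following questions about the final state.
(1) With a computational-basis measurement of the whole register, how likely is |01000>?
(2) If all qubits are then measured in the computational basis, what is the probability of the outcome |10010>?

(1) The probability of measuring |01000> is 1/2. Key observation: steps 2-9 multiply out to the identity, so the circuit reduces to the remaining gates.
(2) A full measurement returns |10010> with probability 0.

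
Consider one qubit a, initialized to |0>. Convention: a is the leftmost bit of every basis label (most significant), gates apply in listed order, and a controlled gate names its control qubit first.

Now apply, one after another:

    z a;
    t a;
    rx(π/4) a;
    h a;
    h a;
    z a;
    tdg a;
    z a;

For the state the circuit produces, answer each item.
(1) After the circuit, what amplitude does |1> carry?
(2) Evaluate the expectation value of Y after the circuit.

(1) The amplitude on |1> is -sqrt(2 - sqrt(2))*exp(I*pi/4)/2.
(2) In the final state, Y has expectation -1/2.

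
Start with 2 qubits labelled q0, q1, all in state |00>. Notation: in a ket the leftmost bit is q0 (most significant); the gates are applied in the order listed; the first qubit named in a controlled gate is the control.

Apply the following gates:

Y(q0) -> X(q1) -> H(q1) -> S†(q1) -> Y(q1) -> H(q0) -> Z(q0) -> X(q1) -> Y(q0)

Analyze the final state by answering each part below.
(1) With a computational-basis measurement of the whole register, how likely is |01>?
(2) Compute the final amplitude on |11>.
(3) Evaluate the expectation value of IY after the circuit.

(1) The probability of measuring |01> is 1/4.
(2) The final state's coefficient on |11> equals -1/2.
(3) In the final state, IY has expectation -1.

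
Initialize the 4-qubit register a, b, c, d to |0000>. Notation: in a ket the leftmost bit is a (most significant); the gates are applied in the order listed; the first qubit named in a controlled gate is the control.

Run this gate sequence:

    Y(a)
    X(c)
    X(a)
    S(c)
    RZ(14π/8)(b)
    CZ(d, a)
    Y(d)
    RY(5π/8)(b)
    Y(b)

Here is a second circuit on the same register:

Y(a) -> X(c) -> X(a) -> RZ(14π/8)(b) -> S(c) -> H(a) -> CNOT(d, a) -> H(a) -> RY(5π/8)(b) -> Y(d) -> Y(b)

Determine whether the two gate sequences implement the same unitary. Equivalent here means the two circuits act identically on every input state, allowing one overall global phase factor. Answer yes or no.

Yes: on every input state the two circuits agree up to one overall phase factor.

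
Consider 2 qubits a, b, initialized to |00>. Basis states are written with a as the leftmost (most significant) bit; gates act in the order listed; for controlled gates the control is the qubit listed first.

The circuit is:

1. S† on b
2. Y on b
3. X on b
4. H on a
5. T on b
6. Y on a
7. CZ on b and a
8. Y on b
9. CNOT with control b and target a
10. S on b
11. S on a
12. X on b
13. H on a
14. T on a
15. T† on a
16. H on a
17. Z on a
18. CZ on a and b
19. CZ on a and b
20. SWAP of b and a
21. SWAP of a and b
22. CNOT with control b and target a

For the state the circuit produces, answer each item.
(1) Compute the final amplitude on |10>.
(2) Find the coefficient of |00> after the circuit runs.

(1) The amplitude on |10> is sqrt(2)*I/2. Key observation: steps 13-16 multiply out to the identity, so the circuit reduces to the remaining gates.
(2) The final state's coefficient on |00> equals sqrt(2)/2.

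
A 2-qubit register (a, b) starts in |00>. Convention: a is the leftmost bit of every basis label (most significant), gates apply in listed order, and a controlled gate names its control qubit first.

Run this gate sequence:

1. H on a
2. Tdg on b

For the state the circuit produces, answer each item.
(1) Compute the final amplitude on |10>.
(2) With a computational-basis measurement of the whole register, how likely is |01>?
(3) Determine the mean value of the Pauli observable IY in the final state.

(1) The final state's coefficient on |10> equals sqrt(2)/2.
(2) Outcome |01> occurs with probability 0.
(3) The expectation value of IY is 0.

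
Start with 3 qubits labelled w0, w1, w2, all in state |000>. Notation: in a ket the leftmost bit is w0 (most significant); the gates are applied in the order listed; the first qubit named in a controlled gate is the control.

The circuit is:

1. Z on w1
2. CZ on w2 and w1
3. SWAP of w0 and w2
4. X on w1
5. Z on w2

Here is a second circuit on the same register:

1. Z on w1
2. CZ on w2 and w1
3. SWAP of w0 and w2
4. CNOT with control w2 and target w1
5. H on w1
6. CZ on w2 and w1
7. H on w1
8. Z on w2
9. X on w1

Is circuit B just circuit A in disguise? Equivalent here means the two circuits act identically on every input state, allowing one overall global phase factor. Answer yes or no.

Yes — the two circuits implement the same unitary up to a global phase.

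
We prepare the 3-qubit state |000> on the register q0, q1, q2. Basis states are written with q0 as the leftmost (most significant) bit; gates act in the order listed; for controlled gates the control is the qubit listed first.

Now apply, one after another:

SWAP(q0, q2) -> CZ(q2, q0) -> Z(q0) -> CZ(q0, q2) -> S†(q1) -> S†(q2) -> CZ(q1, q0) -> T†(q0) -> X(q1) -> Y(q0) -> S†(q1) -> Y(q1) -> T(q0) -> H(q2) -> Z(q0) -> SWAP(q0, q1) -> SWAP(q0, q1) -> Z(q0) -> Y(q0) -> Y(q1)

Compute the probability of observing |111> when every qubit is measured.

The probability of measuring |111> is 0. Key observation: steps 15-18 multiply out to the identity, so the circuit reduces to the remaining gates.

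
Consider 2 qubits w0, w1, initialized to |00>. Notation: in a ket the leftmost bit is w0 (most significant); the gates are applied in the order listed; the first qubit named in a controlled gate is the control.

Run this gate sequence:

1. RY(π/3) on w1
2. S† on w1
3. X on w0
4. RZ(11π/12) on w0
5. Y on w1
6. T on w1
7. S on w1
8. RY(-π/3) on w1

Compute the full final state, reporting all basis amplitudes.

After the circuit, the state carries amplitude 0 on |00>, 0 on |01>, sqrt(3)*(-1 - exp(I*pi/4))*exp(11*I*pi/24)/4 on |10>, -3*exp(17*I*pi/24)/4 + exp(11*I*pi/24)/4 on |11>.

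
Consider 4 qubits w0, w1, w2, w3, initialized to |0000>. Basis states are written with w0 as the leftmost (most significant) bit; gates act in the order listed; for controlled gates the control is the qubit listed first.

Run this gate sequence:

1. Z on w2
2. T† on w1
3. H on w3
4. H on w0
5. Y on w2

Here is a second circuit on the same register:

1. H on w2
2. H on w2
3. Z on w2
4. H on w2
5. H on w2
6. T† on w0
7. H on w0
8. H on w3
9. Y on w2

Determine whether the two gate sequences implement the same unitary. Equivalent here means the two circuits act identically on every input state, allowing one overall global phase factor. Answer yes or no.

No, they are not equivalent — no single phase factor reconciles the two unitaries.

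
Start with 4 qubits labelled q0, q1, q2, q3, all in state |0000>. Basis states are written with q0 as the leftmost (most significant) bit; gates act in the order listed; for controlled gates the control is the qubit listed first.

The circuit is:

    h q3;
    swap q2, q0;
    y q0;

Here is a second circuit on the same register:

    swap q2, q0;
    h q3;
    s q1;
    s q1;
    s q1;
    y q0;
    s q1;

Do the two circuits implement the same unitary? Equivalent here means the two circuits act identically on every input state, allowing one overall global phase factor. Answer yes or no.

Yes: on every input state the two circuits agree up to one overall phase factor.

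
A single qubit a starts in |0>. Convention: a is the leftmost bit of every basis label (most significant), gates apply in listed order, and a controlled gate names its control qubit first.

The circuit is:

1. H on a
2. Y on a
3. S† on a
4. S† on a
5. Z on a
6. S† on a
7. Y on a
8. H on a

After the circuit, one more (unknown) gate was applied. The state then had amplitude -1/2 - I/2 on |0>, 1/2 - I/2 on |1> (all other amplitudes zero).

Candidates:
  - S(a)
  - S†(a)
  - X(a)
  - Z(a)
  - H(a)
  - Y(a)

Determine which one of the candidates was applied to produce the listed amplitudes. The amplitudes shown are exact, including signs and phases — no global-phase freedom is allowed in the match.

It was X(a) that produced the state shown.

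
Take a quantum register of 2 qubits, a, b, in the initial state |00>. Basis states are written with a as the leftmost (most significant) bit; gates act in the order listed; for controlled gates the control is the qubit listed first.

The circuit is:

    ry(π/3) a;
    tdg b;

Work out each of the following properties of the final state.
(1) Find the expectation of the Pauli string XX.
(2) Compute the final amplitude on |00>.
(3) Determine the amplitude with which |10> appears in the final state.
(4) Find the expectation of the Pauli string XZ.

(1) The expectation value of XX is 0.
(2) |00> carries amplitude sqrt(3)/2 in the final state.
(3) The final state's coefficient on |10> equals 1/2.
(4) The observable XZ averages to sqrt(3)/2.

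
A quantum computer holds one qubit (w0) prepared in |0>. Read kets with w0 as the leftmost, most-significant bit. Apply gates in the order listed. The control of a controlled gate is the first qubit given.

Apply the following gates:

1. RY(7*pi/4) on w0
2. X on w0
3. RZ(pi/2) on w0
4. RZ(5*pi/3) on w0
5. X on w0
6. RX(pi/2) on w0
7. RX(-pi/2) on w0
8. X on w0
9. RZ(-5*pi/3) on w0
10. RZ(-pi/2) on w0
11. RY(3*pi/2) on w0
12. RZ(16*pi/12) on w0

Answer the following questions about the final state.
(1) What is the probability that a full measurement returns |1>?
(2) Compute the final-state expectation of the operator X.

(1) Outcome |1> occurs with probability sqrt(2)/4 + 1/2. Key observation: the block from step 3 through step 10 cancels to the identity and can be dropped.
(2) In the final state, X has expectation -sqrt(2)/4.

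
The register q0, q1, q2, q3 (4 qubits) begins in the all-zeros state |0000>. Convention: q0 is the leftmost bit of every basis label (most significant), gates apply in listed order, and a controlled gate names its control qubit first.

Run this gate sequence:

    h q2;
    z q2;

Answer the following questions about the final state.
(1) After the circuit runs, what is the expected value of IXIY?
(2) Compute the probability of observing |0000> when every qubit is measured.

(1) The observable IXIY averages to 0.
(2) The probability of measuring |0000> is 1/2.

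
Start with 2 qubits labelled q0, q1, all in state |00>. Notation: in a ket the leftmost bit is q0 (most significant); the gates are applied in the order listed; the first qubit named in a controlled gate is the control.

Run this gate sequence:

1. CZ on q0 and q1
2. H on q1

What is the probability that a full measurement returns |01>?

A full measurement returns |01> with probability 1/2.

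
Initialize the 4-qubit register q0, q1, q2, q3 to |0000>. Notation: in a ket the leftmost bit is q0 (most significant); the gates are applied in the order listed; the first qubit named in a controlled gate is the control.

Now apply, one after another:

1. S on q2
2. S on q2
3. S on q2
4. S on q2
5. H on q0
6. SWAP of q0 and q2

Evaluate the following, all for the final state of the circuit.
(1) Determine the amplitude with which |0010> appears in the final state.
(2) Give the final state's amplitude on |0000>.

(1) The final state's coefficient on |0010> equals sqrt(2)/2. Key observation: steps 1-4 multiply out to the identity, so the circuit reduces to the remaining gates.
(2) The final state's coefficient on |0000> equals sqrt(2)/2.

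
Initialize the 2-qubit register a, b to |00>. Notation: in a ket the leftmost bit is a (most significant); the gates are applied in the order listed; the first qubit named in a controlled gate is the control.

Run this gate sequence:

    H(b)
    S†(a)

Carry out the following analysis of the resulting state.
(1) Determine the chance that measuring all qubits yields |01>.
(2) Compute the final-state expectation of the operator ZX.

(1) The probability of measuring |01> is 1/2.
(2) The expectation value of ZX is 1.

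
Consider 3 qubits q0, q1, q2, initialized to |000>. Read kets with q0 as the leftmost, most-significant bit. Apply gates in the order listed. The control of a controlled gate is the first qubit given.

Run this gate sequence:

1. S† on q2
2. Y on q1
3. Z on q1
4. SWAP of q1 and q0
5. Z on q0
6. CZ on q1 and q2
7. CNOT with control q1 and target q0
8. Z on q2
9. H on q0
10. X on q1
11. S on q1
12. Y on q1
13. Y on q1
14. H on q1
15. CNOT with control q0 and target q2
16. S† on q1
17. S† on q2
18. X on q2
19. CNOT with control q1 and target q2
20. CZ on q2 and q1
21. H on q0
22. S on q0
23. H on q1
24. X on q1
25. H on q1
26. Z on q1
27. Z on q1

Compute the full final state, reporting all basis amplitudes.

After the circuit, the state carries amplitude -sqrt(2)*I/4 on |000>, -sqrt(2)/4 on |001>, sqrt(2)*I/4 on |010>, sqrt(2)/4 on |011>, -sqrt(2)/4 on |100>, -sqrt(2)*I/4 on |101>, -sqrt(2)/4 on |110>, -sqrt(2)*I/4 on |111>. Key observation: steps 23-26 multiply out to the identity, so the circuit reduces to the remaining gates.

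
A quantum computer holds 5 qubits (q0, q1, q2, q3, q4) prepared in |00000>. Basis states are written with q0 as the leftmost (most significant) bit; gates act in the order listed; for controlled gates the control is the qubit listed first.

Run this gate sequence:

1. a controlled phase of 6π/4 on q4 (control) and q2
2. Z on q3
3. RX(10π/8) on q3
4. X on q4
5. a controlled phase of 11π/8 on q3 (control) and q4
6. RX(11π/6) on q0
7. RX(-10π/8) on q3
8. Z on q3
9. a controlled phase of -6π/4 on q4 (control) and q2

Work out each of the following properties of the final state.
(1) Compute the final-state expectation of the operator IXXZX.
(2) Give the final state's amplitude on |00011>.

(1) The expectation value of IXXZX is 0.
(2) The amplitude on |00011> is -sqrt(3)*I/8 - I/8 - sqrt(3)*exp(7*I*pi/8)/8 - exp(7*I*pi/8)/8.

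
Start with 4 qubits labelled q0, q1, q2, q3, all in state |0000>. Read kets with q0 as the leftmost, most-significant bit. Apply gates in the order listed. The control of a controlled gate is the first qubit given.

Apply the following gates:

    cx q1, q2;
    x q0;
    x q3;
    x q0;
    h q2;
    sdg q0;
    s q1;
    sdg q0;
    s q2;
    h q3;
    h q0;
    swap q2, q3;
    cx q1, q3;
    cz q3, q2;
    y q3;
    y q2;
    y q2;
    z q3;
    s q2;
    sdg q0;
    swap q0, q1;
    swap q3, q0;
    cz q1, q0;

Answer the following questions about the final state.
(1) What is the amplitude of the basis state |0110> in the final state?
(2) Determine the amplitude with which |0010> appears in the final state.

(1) The amplitude on |0110> is sqrt(2)/4.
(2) The final state's coefficient on |0010> equals sqrt(2)*I/4.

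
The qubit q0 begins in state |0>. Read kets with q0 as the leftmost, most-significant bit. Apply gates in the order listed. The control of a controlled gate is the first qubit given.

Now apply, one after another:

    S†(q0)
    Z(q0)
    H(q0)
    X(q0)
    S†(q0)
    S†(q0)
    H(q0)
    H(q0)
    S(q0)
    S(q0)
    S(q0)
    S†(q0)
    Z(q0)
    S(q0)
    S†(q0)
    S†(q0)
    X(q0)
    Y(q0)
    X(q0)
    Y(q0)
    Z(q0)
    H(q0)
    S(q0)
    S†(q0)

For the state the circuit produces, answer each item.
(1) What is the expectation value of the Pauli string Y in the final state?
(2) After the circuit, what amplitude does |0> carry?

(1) In the final state, Y has expectation 1.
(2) |0> carries amplitude -1/2 + I/2 in the final state.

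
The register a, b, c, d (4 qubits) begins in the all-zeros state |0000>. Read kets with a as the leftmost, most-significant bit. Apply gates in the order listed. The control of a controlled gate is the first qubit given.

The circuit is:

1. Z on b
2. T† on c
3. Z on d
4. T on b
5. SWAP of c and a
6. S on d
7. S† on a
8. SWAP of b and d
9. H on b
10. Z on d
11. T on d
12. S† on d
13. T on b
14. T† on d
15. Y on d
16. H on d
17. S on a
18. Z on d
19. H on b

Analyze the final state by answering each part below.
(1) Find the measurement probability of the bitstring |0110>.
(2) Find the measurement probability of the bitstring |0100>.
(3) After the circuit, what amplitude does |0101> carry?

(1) The probability of measuring |0110> is 0.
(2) A full measurement returns |0100> with probability 1/4 - sqrt(2)/8.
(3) The final state's coefficient on |0101> equals sqrt(2)*(-exp(3*I*pi/4) + I)/4.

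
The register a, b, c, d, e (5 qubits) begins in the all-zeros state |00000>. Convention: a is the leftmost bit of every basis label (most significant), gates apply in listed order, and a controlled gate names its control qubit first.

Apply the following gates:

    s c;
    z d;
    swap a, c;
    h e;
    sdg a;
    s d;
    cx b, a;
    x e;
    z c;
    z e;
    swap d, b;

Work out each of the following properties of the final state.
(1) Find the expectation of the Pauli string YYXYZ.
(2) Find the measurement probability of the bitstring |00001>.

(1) The expectation value of YYXYZ is 0.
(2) A full measurement returns |00001> with probability 1/2.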